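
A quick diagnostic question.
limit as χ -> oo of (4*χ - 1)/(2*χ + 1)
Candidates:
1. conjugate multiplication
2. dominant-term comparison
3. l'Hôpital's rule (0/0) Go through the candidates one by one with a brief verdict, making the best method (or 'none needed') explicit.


Verdict: dominant-term comparison — at large χ only the top-degree terms survive; compare the leading terms and the limit falls out.
- conjugate multiplication: multiplying by a conjugate would not remove any indeterminacy here.
- dominant-term comparison — applies; the problem has the shape this method handles.
- l'Hôpital's rule (0/0) — as a single quotient the expression runs to ∞/∞ at the limit point — an at-infinity form of the rule would apply, though the leading-growth comparison is the direct reading.


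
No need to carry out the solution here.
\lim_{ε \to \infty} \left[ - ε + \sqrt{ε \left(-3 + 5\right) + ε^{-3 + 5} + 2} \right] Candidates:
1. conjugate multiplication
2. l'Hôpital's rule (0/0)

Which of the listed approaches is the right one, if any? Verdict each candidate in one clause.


Diagnosis: conjugate multiplication — both pieces blow up but their difference is finite; the conjugate trick rationalizes \sqrt{ε \left(-3 + 5\right) + ε^{-3 + 5} + 2} - ε.
- conjugate multiplication — a fit — the right tool for this form.
- l'Hôpital's rule (0/0): substitution produces ∞ − ∞ rather than a vanishing quotient; the rule needs a 0/0 ratio to act on.


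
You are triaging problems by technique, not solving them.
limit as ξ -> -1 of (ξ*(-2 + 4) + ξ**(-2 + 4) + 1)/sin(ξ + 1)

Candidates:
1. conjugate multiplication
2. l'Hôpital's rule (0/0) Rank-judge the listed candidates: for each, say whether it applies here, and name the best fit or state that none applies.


Diagnosis: l'Hôpital's rule (0/0) — the 0/0 form at -1 is the signature situation for l'Hôpital's rule. The standard small-argument limits would also carry it; the rule is the systematic route.
- conjugate multiplication — rationalization has no target — no divergent radical difference appears.
- l'Hôpital's rule (0/0): applicable, and directly so.


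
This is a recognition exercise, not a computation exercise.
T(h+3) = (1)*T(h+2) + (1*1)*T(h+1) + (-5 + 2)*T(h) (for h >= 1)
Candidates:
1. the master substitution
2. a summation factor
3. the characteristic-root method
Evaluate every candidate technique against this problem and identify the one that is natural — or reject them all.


Technique: the characteristic-root method — fixed numeric weights on consecutive terms and no forcing term added: the root method in its home territory.
- the master substitution: the recursive argument is a shift of the index, not a fixed fraction of it.
- a summation factor: the recurrence reaches back more than one step, outside the first-order family a summation factor normalizes.
- the characteristic-root method: yes, a natural case for it.


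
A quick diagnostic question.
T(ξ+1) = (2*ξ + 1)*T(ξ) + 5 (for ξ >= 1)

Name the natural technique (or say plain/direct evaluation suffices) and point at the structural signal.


Best approach: a summation factor — one-term recursion with variable weight 2*ξ + 1 is solved by product normalization, not by root-finding.


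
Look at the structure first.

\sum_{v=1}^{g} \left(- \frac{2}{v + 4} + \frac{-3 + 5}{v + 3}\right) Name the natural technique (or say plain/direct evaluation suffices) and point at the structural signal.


Verdict: telescoping — the generic term is a one-step difference of \frac{-3 + 5}{v + 3}, so partial sums shortcut to endpoint evaluation.


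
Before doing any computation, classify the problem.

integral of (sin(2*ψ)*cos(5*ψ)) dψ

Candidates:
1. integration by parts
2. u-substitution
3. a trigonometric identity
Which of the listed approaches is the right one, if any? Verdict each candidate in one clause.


Method: a trigonometric identity — two different frequencies multiply in sin(2*ψ)*cos(5*ψ); the product-to-sum formula separates them.
- integration by parts — not the natural route: no polynomial-kernel product appears — a recursive parts reduction of the trigonometric product exists, but the identity rewrite is direct.
- u-substitution: no subexpression of the integrand pairs with its own derivative as a factor — individual terms may offer their own substitutions, but any change of variable covering the whole integral would have to be constructed from outside the expression.
- a trigonometric identity: applies; the problem has the shape this method handles.


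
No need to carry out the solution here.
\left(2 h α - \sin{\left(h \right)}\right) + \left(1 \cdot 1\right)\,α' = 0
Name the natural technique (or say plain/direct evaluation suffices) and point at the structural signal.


Technique: a linear integrating factor — the equation is linear in α with coefficient 2 h; multiplying by the integrating factor exp(∫2 h) makes the left side a perfect derivative.


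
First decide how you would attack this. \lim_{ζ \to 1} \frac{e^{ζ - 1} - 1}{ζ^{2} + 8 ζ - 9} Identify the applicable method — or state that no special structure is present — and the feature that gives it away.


Diagnosis: l'Hôpital's rule (0/0) — both numerator and denominator vanish at 1: the genuine 0/0 indeterminate that l'Hôpital exists for. Expanding numerator and denominator to first order gives the same value — the rule automates exactly that.


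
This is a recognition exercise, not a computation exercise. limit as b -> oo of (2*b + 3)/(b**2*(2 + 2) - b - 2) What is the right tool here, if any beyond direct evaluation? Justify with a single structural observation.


Method: dominant-term comparison — divide by the highest power of b present: lower-order terms vanish and the dominant ratio remains. Differentiating the expression as a single quotient would eventually settle it as well; matching dominant growth settles it immediately.


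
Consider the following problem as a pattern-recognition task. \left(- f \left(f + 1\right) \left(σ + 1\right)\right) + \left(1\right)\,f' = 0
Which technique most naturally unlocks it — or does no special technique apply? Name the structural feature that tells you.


Method: separation of variables — solved for the derivative, the right side splits multiplicatively into a function of each variable alone — divide and integrate each side. A Bernoulli rewrite would carry it as the equation stands — separating the variables needs no rearrangement either.


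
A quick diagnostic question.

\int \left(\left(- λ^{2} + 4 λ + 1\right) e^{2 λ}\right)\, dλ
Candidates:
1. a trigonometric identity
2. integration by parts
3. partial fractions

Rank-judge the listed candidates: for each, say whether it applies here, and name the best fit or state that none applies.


Best approach: integration by parts — - λ^{2} + 4 λ + 1 dies after finitely many derivatives while e^{2 λ} cycles under integration — the tabular/parts setup.
- a trigonometric identity — no sine or cosine appears, so there is nothing for a trigonometric identity to act on.
- integration by parts — applies; the problem has the shape this method handles.
- partial fractions — there is no rational-function structure to decompose.


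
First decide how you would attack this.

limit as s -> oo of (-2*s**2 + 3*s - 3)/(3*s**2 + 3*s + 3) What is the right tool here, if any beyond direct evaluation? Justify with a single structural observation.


Diagnosis: dominant-term comparison — as s grows, only the highest-degree terms matter — compare leading terms and read the limit off. Viewed as a single quotient this is an ∞/∞ form — an at-infinity application of l'Hôpital's rule would also resolve it; comparing leading growth reads the answer without differentiating.


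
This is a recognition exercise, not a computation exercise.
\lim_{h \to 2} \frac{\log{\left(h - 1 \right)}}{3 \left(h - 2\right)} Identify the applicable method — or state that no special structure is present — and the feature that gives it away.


Best approach: l'Hôpital's rule (0/0) — the 0/0 form at 2 is the signature situation for l'Hôpital's rule. The standard small-argument limits would also carry it; the rule is the systematic route.


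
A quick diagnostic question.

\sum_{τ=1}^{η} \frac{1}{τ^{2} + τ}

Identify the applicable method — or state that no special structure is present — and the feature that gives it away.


Diagnosis: telescoping — after splitting \frac{1}{τ^{2} + τ} into partial fractions, the pieces are shifted copies of one function and cancel telescopically.


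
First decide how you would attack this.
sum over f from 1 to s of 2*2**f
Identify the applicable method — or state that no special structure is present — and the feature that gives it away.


Verdict: the geometric series formula — term-over-term division gives 2 every time — index-free ratio, geometric sum formula applies.


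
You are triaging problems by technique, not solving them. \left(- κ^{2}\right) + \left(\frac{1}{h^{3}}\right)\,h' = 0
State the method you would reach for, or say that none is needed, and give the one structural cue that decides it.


Best approach: separation of variables — solved for the derivative, the right side splits multiplicatively into a function of each variable alone — divide and integrate each side. The equation is exact as it stands too — a potential function exists — though separation reads the split structure directly.


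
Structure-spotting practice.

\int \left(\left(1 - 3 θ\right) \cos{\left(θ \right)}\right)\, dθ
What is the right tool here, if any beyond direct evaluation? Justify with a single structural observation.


Technique: integration by parts — the integrand splits as 1 - 3 θ times \cos{\left(θ \right)} — repeatedly differentiating the polynomial part kills it, which is the parts ladder.


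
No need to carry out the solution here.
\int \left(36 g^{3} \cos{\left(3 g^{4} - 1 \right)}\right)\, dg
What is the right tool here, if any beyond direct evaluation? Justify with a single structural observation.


Best approach: u-substitution — spotting that 36 g^{3} is a constant multiple of the derivative of 3 g^{4} - 1 is the key observation — substitute u = 3 g^{4} - 1 and the integral becomes one-dimensional in u.


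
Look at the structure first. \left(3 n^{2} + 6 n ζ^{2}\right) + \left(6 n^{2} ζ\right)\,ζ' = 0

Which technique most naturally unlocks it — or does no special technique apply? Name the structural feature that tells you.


Method: the exact-equation method — this form is already the differential of something: the matching mixed partials of 3 n^{2} + 6 n ζ^{2} and 6 n^{2} ζ prove it.


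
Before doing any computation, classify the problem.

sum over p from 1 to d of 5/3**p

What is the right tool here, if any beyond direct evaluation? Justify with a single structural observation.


Best approach: the geometric series formula — consecutive terms stand in a fixed index-free ratio — the geometric sum formula closes it.


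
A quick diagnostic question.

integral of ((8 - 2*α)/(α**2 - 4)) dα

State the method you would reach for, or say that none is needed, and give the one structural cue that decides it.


Method: partial fractions — α**2 - 4 splits into linear pieces, so the quotient is a sum of simple fractions — decompose before integrating.


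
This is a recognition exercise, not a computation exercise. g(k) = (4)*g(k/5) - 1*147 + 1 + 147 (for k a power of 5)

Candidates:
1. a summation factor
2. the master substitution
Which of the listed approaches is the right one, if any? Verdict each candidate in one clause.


Verdict: the master substitution — a divide-and-conquer shape: argument k/5, so change variables with k = 5^m and solve the linear version.
- a summation factor: the recursion divides its index rather than shifting it — there is no previous-term chain for a summation factor to telescope.
- the master substitution — applicable, and directly so.


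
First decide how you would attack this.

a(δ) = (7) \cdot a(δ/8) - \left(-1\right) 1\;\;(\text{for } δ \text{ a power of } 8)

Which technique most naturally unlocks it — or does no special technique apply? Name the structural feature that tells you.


Diagnosis: the master substitution — treat m = log base 8 of δ as the new clock: one recursion step advances m by one while δ scales by 8.


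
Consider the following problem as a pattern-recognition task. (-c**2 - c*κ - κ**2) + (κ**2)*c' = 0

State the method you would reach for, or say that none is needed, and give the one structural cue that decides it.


Best approach: the homogeneous substitution — the slope's numerator and denominator have matching total degree, so it depends only on c/κ and the ratio substitution collapses it.


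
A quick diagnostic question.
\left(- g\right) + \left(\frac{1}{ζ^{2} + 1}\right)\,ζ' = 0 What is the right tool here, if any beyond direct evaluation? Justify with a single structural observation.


Best approach: separation of variables — one side of the product carries the independent variable, the other the unknown — the textbook separation shape. The equation is exact as it stands too — a potential function exists — though separation reads the split structure directly.


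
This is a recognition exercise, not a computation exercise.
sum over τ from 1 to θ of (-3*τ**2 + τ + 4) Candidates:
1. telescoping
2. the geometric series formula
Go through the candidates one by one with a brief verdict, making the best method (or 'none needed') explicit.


Verdict: no special technique — Faulhaber territory: sum each constant-multiple power of τ with its closed-form formula, no trick required.
- telescoping: computed from the summand as displayed, the partial sums build up without the pairwise collapse telescoping exploits.
- the geometric series formula: the ratio of consecutive terms depends on the index.


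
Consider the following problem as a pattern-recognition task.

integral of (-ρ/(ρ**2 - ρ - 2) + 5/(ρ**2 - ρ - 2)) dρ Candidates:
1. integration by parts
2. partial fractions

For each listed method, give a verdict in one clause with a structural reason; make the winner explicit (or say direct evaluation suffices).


Best approach: partial fractions — a proper rational integrand whose denominator splits into simpler factors — decompose into partial fractions first.
- integration by parts — no split into a nonconstant polynomial times one of the standard kernels — exp, sine, or cosine of a linear argument, or a logarithm — applies here.
- partial fractions — yes, a natural case for it.


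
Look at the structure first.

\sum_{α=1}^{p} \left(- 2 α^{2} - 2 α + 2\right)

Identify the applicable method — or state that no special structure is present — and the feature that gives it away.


Best approach: no special technique — this is bookkeeping, not technique: standard formulas for sums of constant-multiple powers of α apply termwise.


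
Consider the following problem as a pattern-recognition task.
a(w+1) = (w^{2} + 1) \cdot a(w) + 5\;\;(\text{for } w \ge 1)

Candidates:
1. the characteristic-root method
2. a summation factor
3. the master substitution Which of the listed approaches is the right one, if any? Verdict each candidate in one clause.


Best approach: a summation factor — one-term recursion with variable weight w^{2} + 1 is solved by product normalization, not by root-finding.
- the characteristic-root method: the coefficients vary with the index, breaking the constant-coefficient structure the method needs.
- a summation factor: applicable, and directly so.
- the master substitution — with no divided-index recursive call, reindexing by powers of a base buys nothing.


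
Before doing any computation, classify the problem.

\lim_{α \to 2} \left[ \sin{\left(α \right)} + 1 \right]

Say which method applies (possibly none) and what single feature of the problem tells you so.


Verdict: no special technique — nothing blocks direct substitution at 2: plug in and finish.


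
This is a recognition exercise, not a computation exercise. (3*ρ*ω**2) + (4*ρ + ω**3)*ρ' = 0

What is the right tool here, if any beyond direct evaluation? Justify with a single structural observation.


Best approach: the exact-equation method — because the two cross partials coincide, the form is conservative as written — recover its potential in (ω, ρ).


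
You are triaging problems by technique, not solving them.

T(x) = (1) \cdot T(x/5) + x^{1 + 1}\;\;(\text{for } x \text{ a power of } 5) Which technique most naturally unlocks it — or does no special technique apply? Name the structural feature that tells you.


Technique: the master substitution — treat m = log base 5 of x as the new clock: one recursion step advances m by one while x scales by 5.


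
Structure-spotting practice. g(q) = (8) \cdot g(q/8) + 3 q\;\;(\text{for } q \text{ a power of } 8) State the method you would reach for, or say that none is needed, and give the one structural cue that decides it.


Verdict: the master substitution — the argument contracts 8-fold per step: reindex q exponentially and solve the linear recurrence in the new index.


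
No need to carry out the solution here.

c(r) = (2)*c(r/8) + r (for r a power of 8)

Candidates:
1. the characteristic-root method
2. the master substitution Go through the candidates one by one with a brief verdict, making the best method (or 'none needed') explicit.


Method: the master substitution — a divide-and-conquer shape: argument r/8, so change variables with r = 8^m and solve the linear version.
- the characteristic-root method — a divided-index call is not the fixed-shift linear shape that characteristic roots solve.
- the master substitution: yes — fits the structure here.


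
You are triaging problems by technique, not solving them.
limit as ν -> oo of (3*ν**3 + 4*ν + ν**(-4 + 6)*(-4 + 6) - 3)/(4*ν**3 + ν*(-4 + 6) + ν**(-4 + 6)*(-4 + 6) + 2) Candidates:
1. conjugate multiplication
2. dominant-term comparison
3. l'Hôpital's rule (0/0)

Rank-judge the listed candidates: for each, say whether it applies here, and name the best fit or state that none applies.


Best approach: dominant-term comparison — divide through by the highest power of ν; every lower-order term dies and the dominant terms decide the limit.
- conjugate multiplication: no divergent radical difference is present for a conjugate pair to cancel.
- dominant-term comparison — yes, a natural case for it.
- l'Hôpital's rule (0/0) — viewed as a single quotient this runs to ∞/∞, not the 0/0 clash this candidate addresses; an at-infinity variant of the rule would resolve it, but comparing leading growth reads the answer without differentiating.


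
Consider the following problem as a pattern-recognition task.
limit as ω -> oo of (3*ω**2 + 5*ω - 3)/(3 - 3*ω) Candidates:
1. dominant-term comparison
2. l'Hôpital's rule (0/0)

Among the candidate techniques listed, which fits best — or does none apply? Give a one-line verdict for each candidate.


Method: dominant-term comparison — as ω grows, only the highest-degree terms matter — compare leading terms and read the limit off.
- dominant-term comparison — yes — fits the structure here.
- l'Hôpital's rule (0/0): no 0/0 form appears: written as one quotient, top and bottom both grow without bound, and the ratio is decided by their leading terms.


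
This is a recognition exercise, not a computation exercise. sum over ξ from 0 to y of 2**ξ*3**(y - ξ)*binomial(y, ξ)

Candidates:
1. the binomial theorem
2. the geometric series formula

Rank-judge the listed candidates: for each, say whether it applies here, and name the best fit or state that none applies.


Technique: the binomial theorem — terms weighting binomial(y, ξ) against matched powers of 2 and 3 reassemble into (2 + 3)^y by the binomial theorem.
- the binomial theorem — yes — fits the structure here.
- the geometric series formula: the ratio of consecutive terms depends on the index.


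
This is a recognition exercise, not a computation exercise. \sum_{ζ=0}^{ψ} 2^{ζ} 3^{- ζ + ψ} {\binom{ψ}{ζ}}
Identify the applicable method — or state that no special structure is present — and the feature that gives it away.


Best approach: the binomial theorem — the binomial coefficients weight matched powers of 2 and 3, which is exactly the expansion of a binomial power.


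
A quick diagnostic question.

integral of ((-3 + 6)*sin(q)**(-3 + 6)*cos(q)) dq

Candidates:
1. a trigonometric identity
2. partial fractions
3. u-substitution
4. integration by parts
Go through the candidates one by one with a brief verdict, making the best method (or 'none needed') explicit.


Verdict: u-substitution — everything non-trivial happens through the inner expression sin(q), and its derivative accounts for the remaining factor up to a constant, so set u = sin(q).
- a trigonometric identity — there is no trigonometric structure whose rewriting would simplify the integrand.
- partial fractions — the expression is not a ratio of polynomials that decomposes further.
- u-substitution — yes, a natural case for it.
- integration by parts: no split into a nonconstant polynomial times one of the standard kernels — exp, sine, or cosine of a linear argument, or a logarithm — applies here.


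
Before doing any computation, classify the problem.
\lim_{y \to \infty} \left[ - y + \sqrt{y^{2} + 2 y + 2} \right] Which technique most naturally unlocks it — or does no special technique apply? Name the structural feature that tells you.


Verdict: conjugate multiplication — this difference gives up after one conjugate multiplication — the radical structure cancels against its conjugate.


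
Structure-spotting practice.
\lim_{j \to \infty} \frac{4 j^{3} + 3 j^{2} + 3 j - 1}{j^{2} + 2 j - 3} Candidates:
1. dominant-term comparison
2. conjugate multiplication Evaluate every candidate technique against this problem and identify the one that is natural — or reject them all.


Technique: dominant-term comparison — growth-rate triage: the leading powers of j decide the limit, everything else is noise.
- dominant-term comparison — a fit — the right tool for this form.
- conjugate multiplication: the conjugate move applies to radical differences, which this is not.


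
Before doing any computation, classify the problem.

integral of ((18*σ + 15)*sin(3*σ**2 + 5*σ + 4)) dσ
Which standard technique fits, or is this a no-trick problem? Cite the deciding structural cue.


Method: u-substitution — set u = 3*σ**2 + 5*σ + 4: a constant multiple of its derivative, namely 18*σ + 15, is present as a factor once the integrand is collected, so the du is sitting there waiting.


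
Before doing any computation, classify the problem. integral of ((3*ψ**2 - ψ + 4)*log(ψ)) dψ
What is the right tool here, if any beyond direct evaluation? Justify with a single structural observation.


Technique: integration by parts — log(ψ) blocks direct integration but differentiates to something rational — parts with the polynomial factor 3*ψ**2 - ψ + 4 as dv.


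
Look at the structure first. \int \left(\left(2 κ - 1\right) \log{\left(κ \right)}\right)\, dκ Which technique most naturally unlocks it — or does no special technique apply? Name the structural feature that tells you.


Method: integration by parts — a polynomial next to \log{\left(κ \right)}: integrate the polynomial, differentiate the log, and the integral simplifies in one pass.


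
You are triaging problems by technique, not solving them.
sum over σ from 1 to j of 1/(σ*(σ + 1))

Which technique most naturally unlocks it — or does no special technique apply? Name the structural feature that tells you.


Technique: telescoping — split 1/(σ*(σ + 1)) by partial fractions and the pieces are one function at shifted arguments — interior terms cancel.


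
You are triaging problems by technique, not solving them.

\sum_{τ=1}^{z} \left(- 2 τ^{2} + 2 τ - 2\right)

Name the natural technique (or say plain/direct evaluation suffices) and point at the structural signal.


Best approach: no special technique — no cancellation, no constant ratio, no binomial weights — just polynomial terms summed directly.


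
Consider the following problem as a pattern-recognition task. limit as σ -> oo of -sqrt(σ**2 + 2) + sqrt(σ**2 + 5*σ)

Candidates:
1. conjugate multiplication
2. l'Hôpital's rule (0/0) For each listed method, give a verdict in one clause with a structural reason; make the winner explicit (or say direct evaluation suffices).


Best approach: conjugate multiplication — two divergent pieces with a minus sign between them and a radical in the mix: rationalize sqrt(σ**2 + 5*σ) - sqrt(σ**2 + 2) before any limit law applies.
- conjugate multiplication — yes, a natural case for it.
- l'Hôpital's rule (0/0): no quotient structure at all: the clash is ∞ minus ∞, which rationalizing converts into a tractable ratio.


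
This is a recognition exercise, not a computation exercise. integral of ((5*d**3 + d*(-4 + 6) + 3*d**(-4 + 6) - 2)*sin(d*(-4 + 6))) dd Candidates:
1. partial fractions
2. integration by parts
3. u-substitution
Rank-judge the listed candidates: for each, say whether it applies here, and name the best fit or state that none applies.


Best approach: integration by parts — a polynomial (5*d**3 + d*(-4 + 6) + 3*d**(-4 + 6) - 2) against the kernel sin(d*(-4 + 6)) is the signature bounded-ladder case for integration by parts.
- partial fractions: the expression is not a ratio of polynomials that decomposes further.
- integration by parts — a fit — the right tool for this form.
- u-substitution — no subexpression of the integrand pairs with its own derivative as a factor — individual terms may offer their own substitutions, but any change of variable covering the whole integral would have to be constructed from outside the expression.


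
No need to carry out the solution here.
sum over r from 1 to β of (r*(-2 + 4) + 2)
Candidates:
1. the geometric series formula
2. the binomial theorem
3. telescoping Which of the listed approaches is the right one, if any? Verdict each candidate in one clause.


Method: no special technique — recognize the absence of structure: constant-multiple powers of r summed plainly, no special method required.
- the geometric series formula: the ratio of consecutive terms depends on the index.
- the binomial theorem — there is no sum-raised-to-a-power identity hiding in these terms.
- telescoping — in the displayed form, no term reappears at a neighboring index to cancel against.


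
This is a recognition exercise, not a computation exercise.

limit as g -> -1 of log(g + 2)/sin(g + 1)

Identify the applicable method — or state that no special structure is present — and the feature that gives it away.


Verdict: l'Hôpital's rule (0/0) — substituting -1 gives 0 over 0; differentiate top and bottom once and re-evaluate. A first-order expansion at the point is an equally standard path; the rule packages it.


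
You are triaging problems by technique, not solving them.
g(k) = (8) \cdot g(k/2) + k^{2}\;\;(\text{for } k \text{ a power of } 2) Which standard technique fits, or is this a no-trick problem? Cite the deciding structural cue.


Best approach: the master substitution — the argument shrinks by the factor 2, so measure the index on a logarithmic scale and the recursion becomes a shift.


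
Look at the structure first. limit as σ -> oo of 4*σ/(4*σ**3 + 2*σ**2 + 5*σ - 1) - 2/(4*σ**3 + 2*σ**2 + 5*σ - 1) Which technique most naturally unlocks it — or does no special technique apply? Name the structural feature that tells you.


Method: dominant-term comparison — as σ grows, only the highest-degree terms matter — compare leading terms and read the limit off. l'Hôpital's at-infinity variant applies to the expression viewed as a single quotient; the leading-term comparison is the direct route.


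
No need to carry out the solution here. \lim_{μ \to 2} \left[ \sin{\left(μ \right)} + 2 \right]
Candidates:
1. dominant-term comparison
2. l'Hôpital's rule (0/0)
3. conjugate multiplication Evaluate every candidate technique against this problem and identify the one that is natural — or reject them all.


Method: no special technique — no vanishing denominator and no indeterminate clash at the point — evaluation is immediate.
- dominant-term comparison — this limit is not decided by comparing polynomial growth at infinity.
- l'Hôpital's rule (0/0) — evaluation at the point is determinate, so the rule has nothing to repair.
- conjugate multiplication: there is no infinity-minus-infinity radical difference to rationalize.


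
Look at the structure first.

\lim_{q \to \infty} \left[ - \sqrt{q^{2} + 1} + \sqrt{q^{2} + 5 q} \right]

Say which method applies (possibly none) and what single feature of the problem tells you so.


Best approach: conjugate multiplication — infinity minus infinity with a radical in play — multiply by the conjugate so the divergences of \sqrt{q^{2} + 5 q} and \sqrt{q^{2} + 1} annihilate.


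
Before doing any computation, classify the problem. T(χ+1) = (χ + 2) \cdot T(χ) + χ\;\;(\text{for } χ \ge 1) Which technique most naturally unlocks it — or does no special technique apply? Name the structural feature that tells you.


Best approach: a summation factor — first-order linear but the coefficient χ + 2 moves with the index — divide by the cumulative product and telescope.


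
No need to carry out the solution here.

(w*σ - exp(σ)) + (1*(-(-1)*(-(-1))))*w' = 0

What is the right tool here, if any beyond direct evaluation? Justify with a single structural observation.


Method: a linear integrating factor — linear in the unknown with genuine forcing: multiply through by the exponential of the integrated coefficient and the left side closes into one derivative.


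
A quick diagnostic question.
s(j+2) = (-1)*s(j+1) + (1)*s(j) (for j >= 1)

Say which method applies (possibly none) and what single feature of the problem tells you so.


Method: the characteristic-root method — shift-invariance with fixed coefficients calls for exponential trials; the characteristic polynomial finds every r^j.


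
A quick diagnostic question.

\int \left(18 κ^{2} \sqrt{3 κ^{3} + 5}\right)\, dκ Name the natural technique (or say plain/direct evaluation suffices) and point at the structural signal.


Best approach: u-substitution — the only nontrivial dependence routes through 3 κ^{3} + 5, whose derivative supplies the leftover factor up to a constant multiple — u = 3 κ^{3} + 5 flattens it.


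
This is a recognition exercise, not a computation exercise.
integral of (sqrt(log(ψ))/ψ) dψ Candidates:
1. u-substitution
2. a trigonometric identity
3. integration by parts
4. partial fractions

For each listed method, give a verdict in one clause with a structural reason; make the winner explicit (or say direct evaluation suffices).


Diagnosis: u-substitution — collected, the integrand has one factor that is, up to a constant, the derivative of an inner expression the rest depends on — substitute for that inner expression.
- u-substitution — yes — fits the structure here.
- a trigonometric identity — there is no trigonometric structure at all — the integrand carries no sine or cosine to rewrite.
- integration by parts: there is no nonconstant-polynomial-times-kernel split with an exp, sine, cosine (degree-1 argument), or logarithm partner.
- partial fractions — the expression is not a ratio of polynomials that decomposes further.


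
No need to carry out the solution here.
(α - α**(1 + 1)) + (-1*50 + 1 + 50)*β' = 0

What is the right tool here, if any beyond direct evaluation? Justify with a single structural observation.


Technique: no special technique — solved for the derivative, no β appears — this is antidifferentiation in α wearing ODE clothing.


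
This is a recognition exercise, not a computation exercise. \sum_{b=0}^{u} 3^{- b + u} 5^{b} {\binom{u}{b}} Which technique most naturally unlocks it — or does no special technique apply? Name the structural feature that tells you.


Diagnosis: the binomial theorem — binomial coefficients against complementary powers of 5 and 3: recognize the binomial expansion and resum.


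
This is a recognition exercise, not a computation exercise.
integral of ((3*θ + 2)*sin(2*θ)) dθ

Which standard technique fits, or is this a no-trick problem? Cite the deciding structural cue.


Best approach: integration by parts — a polynomial factor 3*θ + 2 multiplies sin(2*θ); differentiating 3*θ + 2 lowers its degree while sin(2*θ) integrates cleanly, so parts wins.


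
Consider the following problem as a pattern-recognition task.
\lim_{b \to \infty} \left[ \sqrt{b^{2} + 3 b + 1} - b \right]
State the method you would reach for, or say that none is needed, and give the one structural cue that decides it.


Best approach: conjugate multiplication — infinity minus infinity with a radical in play — multiply by the conjugate so the divergences of \sqrt{b^{2} + 3 b + 1} and b annihilate.


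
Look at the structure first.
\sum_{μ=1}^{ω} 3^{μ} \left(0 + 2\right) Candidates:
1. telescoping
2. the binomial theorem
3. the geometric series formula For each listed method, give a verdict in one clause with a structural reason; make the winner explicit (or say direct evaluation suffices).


Method: the geometric series formula — check a ratio of consecutive terms: it is 3, independent of the index, so the geometric formula closes the sum.
- telescoping: as presented, consecutive terms share no shifted copy to cancel against — no rewrite is on display to change that.
- the binomial theorem — the terms lack the binomial-coefficient-weighted complementary-power pattern of an expansion.
- the geometric series formula — yes — fits the structure here.


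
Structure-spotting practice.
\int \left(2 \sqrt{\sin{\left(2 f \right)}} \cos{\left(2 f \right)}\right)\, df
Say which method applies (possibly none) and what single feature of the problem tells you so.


Diagnosis: u-substitution — collected, the integrand has one factor that is, up to a constant, the derivative of an inner expression the rest depends on — substitute for that inner expression.


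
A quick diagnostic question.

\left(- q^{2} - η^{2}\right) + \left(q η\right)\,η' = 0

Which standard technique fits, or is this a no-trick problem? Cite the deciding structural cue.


Best approach: the homogeneous substitution — solved for the derivative, the right side is unchanged under scaling q and η together — it depends only on the ratio η/q, so substitute a single ratio variable. A Bernoulli rewrite works here as the equation stands — the homogeneous substitution is the more immediate reading.


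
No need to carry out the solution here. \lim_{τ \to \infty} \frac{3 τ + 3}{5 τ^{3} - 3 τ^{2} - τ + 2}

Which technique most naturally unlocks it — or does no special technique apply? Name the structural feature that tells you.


Technique: dominant-term comparison — growth-rate triage: the leading powers of τ decide the limit, everything else is noise. Viewed as a single quotient this is an ∞/∞ form — an at-infinity application of l'Hôpital's rule would also resolve it; comparing leading growth reads the answer without differentiating.


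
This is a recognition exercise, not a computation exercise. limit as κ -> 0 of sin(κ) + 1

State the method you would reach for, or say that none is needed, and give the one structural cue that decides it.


Diagnosis: no special technique — no vanishing denominator and no indeterminate clash at the point — evaluation is immediate.


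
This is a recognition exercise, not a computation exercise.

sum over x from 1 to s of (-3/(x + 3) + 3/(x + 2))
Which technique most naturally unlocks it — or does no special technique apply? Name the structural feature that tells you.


Best approach: telescoping — a difference of consecutive values of one function (3/(x + 2) at one index and the next) — telescoping by construction.


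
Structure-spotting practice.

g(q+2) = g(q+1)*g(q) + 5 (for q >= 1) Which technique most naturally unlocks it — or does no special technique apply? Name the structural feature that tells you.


Diagnosis: no special technique — the map from one term to the next is curved, not linear, so linear closed-form machinery does not attach.


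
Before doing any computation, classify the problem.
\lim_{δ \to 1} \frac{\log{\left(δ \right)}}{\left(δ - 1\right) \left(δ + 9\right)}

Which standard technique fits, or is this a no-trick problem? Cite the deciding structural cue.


Method: l'Hôpital's rule (0/0) — plug in 1: top and bottom both hit zero, so differentiate each and retry. The standard small-argument limits would also carry it; the rule is the systematic route.


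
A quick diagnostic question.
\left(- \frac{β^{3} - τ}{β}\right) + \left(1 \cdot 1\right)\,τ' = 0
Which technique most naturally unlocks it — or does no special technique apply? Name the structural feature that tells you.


Method: a linear integrating factor — linear in the unknown with genuine forcing: multiply through by the exponential of the integrated coefficient and the left side closes into one derivative.


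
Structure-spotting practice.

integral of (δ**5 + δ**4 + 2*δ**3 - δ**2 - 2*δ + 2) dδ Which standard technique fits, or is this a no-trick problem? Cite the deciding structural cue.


Method: no special technique — the integrand is a sum of constant multiples of powers of δ — integrate term by term.


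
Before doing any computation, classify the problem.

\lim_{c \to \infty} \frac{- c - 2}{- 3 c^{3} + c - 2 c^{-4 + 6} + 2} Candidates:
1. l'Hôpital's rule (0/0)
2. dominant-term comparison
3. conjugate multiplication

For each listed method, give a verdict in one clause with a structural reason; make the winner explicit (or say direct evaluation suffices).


Technique: dominant-term comparison — divide by the highest power of c present: lower-order terms vanish and the dominant ratio remains.
- l'Hôpital's rule (0/0): viewed as a single quotient this runs to ∞/∞, not the 0/0 clash this candidate addresses; an at-infinity variant of the rule would resolve it, but comparing leading growth reads the answer without differentiating.
- dominant-term comparison: applicable, and directly so.
- conjugate multiplication: there is no infinity-minus-infinity radical difference to rationalize.


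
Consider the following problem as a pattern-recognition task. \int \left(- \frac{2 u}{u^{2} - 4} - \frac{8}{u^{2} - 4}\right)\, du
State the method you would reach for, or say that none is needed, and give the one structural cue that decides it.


Method: partial fractions — rational integrand, reducible denominator u^{2} - 4: decompose first, integrate second.


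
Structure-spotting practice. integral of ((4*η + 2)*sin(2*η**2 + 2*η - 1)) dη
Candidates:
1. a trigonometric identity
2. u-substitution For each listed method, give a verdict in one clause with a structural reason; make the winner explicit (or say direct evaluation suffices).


Verdict: u-substitution — collected, the integrand has one factor that is, up to a constant, the derivative of an inner expression the rest depends on — substitute for that inner expression.
- a trigonometric identity: neither the even-power reduction nor the product-to-sum identity applies to this structure.
- u-substitution: applies; the problem has the shape this method handles.
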